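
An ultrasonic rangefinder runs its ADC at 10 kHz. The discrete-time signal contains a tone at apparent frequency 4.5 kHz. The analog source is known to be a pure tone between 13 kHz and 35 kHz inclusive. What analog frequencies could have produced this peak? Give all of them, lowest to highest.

Frequencies that alias to 4.5 kHz are k·fs ± 4.5 kHz for integer k ≥ 0.
k=0: 4.5 kHz.
k=1: 5.5 kHz, 14.5 kHz.
k=2: 15.5 kHz, 24.5 kHz.
k=3: 25.5 kHz, 34.5 kHz.
k=4: 35.5 kHz, 44.5 kHz.
Within [13 kHz, 35 kHz]: 14.5 kHz, 15.5 kHz, 24.5 kHz, 25.5 kHz, 34.5 kHz.

14.5 kHz, 15.5 kHz, 24.5 kHz, 25.5 kHz, 34.5 kHz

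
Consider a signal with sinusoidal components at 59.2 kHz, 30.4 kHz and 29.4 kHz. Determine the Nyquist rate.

Highest-frequency component: 59.2 kHz.
Nyquist rate = 2 × 59.2 kHz = 118.4 kHz.

118.4 kHz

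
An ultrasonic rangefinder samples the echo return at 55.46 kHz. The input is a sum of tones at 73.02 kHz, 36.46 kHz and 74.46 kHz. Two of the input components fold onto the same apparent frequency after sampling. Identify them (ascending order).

36.46 kHz, 74.46 kHz

fs/2 = 27.73 kHz.
73.02 kHz mod fs = 17.56 kHz.
17.56 kHz ≤ fs/2 = 27.73 kHz, appears at 17.56 kHz.
36.46 kHz > fs/2 = 27.73 kHz, folds to fs − 36.46 kHz = 19 kHz.
74.46 kHz mod fs = 19 kHz.
19 kHz ≤ fs/2 = 27.73 kHz, appears at 19 kHz.
36.46 kHz and 74.46 kHz both map to 19 kHz.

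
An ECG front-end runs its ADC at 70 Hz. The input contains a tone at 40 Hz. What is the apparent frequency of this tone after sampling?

30 Hz

40 Hz > fs/2 = 35 Hz, folds to fs − 40 Hz = 30 Hz.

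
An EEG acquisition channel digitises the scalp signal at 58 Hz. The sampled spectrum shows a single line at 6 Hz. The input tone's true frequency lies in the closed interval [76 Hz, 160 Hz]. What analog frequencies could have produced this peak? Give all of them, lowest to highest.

Frequencies that alias to 6 Hz are k·fs ± 6 Hz for integer k ≥ 0.
k=0: 6 Hz.
k=1: 52 Hz, 64 Hz.
k=2: 110 Hz, 122 Hz.
k=3: 168 Hz, 180 Hz.
Within [76 Hz, 160 Hz]: 110 Hz, 122 Hz.

110 Hz, 122 Hz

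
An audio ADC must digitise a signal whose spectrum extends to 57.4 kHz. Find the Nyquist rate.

Nyquist rate = 2 × 57.4 kHz = 114.8 kHz.

114.8 kHz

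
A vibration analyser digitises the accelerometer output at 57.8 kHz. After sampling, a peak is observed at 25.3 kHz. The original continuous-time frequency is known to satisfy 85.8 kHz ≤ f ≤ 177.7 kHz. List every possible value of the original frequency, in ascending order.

90.3 kHz, 140.9 kHz, 148.1 kHz

Frequencies that alias to 25.3 kHz are k·fs ± 25.3 kHz for integer k ≥ 0.
k=0: 25.3 kHz.
k=1: 32.5 kHz, 83.1 kHz.
k=2: 90.3 kHz, 140.9 kHz.
k=3: 148.1 kHz, 198.7 kHz.
k=4: 205.9 kHz, 256.5 kHz.
Within [85.8 kHz, 177.7 kHz]: 90.3 kHz, 140.9 kHz, 148.1 kHz.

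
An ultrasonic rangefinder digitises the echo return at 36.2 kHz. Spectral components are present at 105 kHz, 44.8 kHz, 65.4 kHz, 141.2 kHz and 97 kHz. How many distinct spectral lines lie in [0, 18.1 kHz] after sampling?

fs/2 = 18.1 kHz.
105 kHz mod fs = 32.6 kHz.
32.6 kHz > fs/2 = 18.1 kHz, folds to fs − 32.6 kHz = 3.6 kHz.
44.8 kHz mod fs = 8.6 kHz.
8.6 kHz ≤ fs/2 = 18.1 kHz, appears at 8.6 kHz.
65.4 kHz mod fs = 29.2 kHz.
29.2 kHz > fs/2 = 18.1 kHz, folds to fs − 29.2 kHz = 7 kHz.
141.2 kHz mod fs = 32.6 kHz.
32.6 kHz > fs/2 = 18.1 kHz, folds to fs − 32.6 kHz = 3.6 kHz.
97 kHz mod fs = 24.6 kHz.
24.6 kHz > fs/2 = 18.1 kHz, folds to fs − 24.6 kHz = 11.6 kHz.
Distinct values: {3.6 kHz, 7 kHz, 8.6 kHz, 11.6 kHz} → 4.

4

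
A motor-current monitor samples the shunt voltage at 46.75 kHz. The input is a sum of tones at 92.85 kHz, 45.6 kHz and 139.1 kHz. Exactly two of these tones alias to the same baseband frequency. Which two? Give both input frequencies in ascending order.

45.6 kHz, 139.1 kHz

fs/2 = 23.375 kHz.
92.85 kHz mod fs = 46.1 kHz.
46.1 kHz > fs/2 = 23.375 kHz, folds to fs − 46.1 kHz = 0.65 kHz.
45.6 kHz > fs/2 = 23.375 kHz, folds to fs − 45.6 kHz = 1.15 kHz.
139.1 kHz mod fs = 45.6 kHz.
45.6 kHz > fs/2 = 23.375 kHz, folds to fs − 45.6 kHz = 1.15 kHz.
45.6 kHz and 139.1 kHz both map to 1.15 kHz.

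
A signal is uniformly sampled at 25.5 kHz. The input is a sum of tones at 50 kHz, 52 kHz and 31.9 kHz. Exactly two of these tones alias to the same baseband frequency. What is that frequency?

1 kHz

fs/2 = 12.75 kHz.
50 kHz mod fs = 24.5 kHz.
24.5 kHz > fs/2 = 12.75 kHz, folds to fs − 24.5 kHz = 1 kHz.
52 kHz mod fs = 1 kHz.
1 kHz ≤ fs/2 = 12.75 kHz, appears at 1 kHz.
31.9 kHz mod fs = 6.4 kHz.
6.4 kHz ≤ fs/2 = 12.75 kHz, appears at 6.4 kHz.
50 kHz and 52 kHz both map to 1 kHz.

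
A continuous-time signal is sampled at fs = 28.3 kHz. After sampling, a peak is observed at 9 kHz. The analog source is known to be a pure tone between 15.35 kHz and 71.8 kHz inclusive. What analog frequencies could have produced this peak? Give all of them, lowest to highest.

Frequencies that alias to 9 kHz are k·fs ± 9 kHz for integer k ≥ 0.
k=0: 9 kHz.
k=1: 19.3 kHz, 37.3 kHz.
k=2: 47.6 kHz, 65.6 kHz.
k=3: 75.9 kHz, 93.9 kHz.
Within [15.35 kHz, 71.8 kHz]: 19.3 kHz, 37.3 kHz, 47.6 kHz, 65.6 kHz.

19.3 kHz, 37.3 kHz, 47.6 kHz, 65.6 kHz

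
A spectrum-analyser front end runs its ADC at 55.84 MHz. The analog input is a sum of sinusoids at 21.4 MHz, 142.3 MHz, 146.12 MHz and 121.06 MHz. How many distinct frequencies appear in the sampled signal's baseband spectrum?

3

fs/2 = 27.92 MHz.
21.4 MHz ≤ fs/2 = 27.92 MHz, passes unchanged.
142.3 MHz mod fs = 30.62 MHz.
30.62 MHz > fs/2 = 27.92 MHz, folds to fs − 30.62 MHz = 25.22 MHz.
146.12 MHz mod fs = 34.44 MHz.
34.44 MHz > fs/2 = 27.92 MHz, folds to fs − 34.44 MHz = 21.4 MHz.
121.06 MHz mod fs = 9.38 MHz.
9.38 MHz ≤ fs/2 = 27.92 MHz, appears at 9.38 MHz.
Distinct values: {9.38 MHz, 21.4 MHz, 25.22 MHz} → 3.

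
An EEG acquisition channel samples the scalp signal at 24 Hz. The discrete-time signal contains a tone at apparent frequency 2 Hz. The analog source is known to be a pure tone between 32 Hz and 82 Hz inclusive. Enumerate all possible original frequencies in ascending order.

46 Hz, 50 Hz, 70 Hz, 74 Hz

Frequencies that alias to 2 Hz are k·fs ± 2 Hz for integer k ≥ 0.
k=0: 2 Hz.
k=1: 22 Hz, 26 Hz.
k=2: 46 Hz, 50 Hz.
k=3: 70 Hz, 74 Hz.
k=4: 94 Hz, 98 Hz.
Within [32 Hz, 82 Hz]: 46 Hz, 50 Hz, 70 Hz, 74 Hz.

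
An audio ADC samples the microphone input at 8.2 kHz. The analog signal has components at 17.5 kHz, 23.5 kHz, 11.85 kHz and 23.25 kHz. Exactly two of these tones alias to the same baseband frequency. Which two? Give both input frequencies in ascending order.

fs/2 = 4.1 kHz.
17.5 kHz mod fs = 1.1 kHz.
1.1 kHz ≤ fs/2 = 4.1 kHz, appears at 1.1 kHz.
23.5 kHz mod fs = 7.1 kHz.
7.1 kHz > fs/2 = 4.1 kHz, folds to fs − 7.1 kHz = 1.1 kHz.
11.85 kHz mod fs = 3.65 kHz.
3.65 kHz ≤ fs/2 = 4.1 kHz, appears at 3.65 kHz.
23.25 kHz mod fs = 6.85 kHz.
6.85 kHz > fs/2 = 4.1 kHz, folds to fs − 6.85 kHz = 1.35 kHz.
17.5 kHz and 23.5 kHz both map to 1.1 kHz.

17.5 kHz, 23.5 kHz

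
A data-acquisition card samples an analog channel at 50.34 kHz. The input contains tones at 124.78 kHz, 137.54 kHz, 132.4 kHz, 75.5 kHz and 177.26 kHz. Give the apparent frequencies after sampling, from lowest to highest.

fs/2 = 25.17 kHz.
124.78 kHz mod fs = 24.1 kHz.
24.1 kHz ≤ fs/2 = 25.17 kHz, appears at 24.1 kHz.
137.54 kHz mod fs = 36.86 kHz.
36.86 kHz > fs/2 = 25.17 kHz, folds to fs − 36.86 kHz = 13.48 kHz.
132.4 kHz mod fs = 31.72 kHz.
31.72 kHz > fs/2 = 25.17 kHz, folds to fs − 31.72 kHz = 18.62 kHz.
75.5 kHz mod fs = 25.16 kHz.
25.16 kHz ≤ fs/2 = 25.17 kHz, appears at 25.16 kHz.
177.26 kHz mod fs = 26.24 kHz.
26.24 kHz > fs/2 = 25.17 kHz, folds to fs − 26.24 kHz = 24.1 kHz.
Distinct values: {13.48 kHz, 18.62 kHz, 24.1 kHz, 25.16 kHz}.

13.48 kHz, 18.62 kHz, 24.1 kHz, 25.16 kHz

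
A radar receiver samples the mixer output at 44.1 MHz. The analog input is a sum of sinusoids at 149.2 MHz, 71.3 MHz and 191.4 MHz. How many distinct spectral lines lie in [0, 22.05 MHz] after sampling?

fs/2 = 22.05 MHz.
149.2 MHz mod fs = 16.9 MHz.
16.9 MHz ≤ fs/2 = 22.05 MHz, appears at 16.9 MHz.
71.3 MHz mod fs = 27.2 MHz.
27.2 MHz > fs/2 = 22.05 MHz, folds to fs − 27.2 MHz = 16.9 MHz.
191.4 MHz mod fs = 15 MHz.
15 MHz ≤ fs/2 = 22.05 MHz, appears at 15 MHz.
Distinct values: {15 MHz, 16.9 MHz} → 2.

2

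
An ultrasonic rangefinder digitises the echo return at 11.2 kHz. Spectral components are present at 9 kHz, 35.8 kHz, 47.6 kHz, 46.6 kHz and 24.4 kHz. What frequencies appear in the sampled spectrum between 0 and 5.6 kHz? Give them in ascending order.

fs/2 = 5.6 kHz.
9 kHz > fs/2 = 5.6 kHz, folds to fs − 9 kHz = 2.2 kHz.
35.8 kHz mod fs = 2.2 kHz.
2.2 kHz ≤ fs/2 = 5.6 kHz, appears at 2.2 kHz.
47.6 kHz mod fs = 2.8 kHz.
2.8 kHz ≤ fs/2 = 5.6 kHz, appears at 2.8 kHz.
46.6 kHz mod fs = 1.8 kHz.
1.8 kHz ≤ fs/2 = 5.6 kHz, appears at 1.8 kHz.
24.4 kHz mod fs = 2 kHz.
2 kHz ≤ fs/2 = 5.6 kHz, appears at 2 kHz.
Distinct values: {1.8 kHz, 2 kHz, 2.2 kHz, 2.8 kHz}.

1.8 kHz, 2 kHz, 2.2 kHz, 2.8 kHz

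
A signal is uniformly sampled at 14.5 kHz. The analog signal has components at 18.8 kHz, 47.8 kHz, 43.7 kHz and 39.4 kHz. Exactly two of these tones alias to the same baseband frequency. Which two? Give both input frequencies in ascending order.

18.8 kHz, 47.8 kHz

fs/2 = 7.25 kHz.
18.8 kHz mod fs = 4.3 kHz.
4.3 kHz ≤ fs/2 = 7.25 kHz, appears at 4.3 kHz.
47.8 kHz mod fs = 4.3 kHz.
4.3 kHz ≤ fs/2 = 7.25 kHz, appears at 4.3 kHz.
43.7 kHz mod fs = 0.2 kHz.
0.2 kHz ≤ fs/2 = 7.25 kHz, appears at 0.2 kHz.
39.4 kHz mod fs = 10.4 kHz.
10.4 kHz > fs/2 = 7.25 kHz, folds to fs − 10.4 kHz = 4.1 kHz.
18.8 kHz and 47.8 kHz both map to 4.3 kHz.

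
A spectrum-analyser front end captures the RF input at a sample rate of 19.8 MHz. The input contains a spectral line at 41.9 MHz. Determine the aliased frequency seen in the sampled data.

2.3 MHz

41.9 MHz mod fs = 2.3 MHz.
2.3 MHz ≤ fs/2 = 9.9 MHz, appears at 2.3 MHz.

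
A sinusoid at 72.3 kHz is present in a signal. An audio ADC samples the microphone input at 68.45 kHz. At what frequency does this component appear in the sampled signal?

3.85 kHz

72.3 kHz mod fs = 3.85 kHz.
3.85 kHz ≤ fs/2 = 34.225 kHz, appears at 3.85 kHz.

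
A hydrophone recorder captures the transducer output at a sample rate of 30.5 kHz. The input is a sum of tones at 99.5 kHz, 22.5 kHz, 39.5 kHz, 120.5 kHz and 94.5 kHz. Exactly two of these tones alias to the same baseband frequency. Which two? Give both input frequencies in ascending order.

22.5 kHz, 99.5 kHz

fs/2 = 15.25 kHz.
99.5 kHz mod fs = 8 kHz.
8 kHz ≤ fs/2 = 15.25 kHz, appears at 8 kHz.
22.5 kHz > fs/2 = 15.25 kHz, folds to fs − 22.5 kHz = 8 kHz.
39.5 kHz mod fs = 9 kHz.
9 kHz ≤ fs/2 = 15.25 kHz, appears at 9 kHz.
120.5 kHz mod fs = 29 kHz.
29 kHz > fs/2 = 15.25 kHz, folds to fs − 29 kHz = 1.5 kHz.
94.5 kHz mod fs = 3 kHz.
3 kHz ≤ fs/2 = 15.25 kHz, appears at 3 kHz.
22.5 kHz and 99.5 kHz both map to 8 kHz.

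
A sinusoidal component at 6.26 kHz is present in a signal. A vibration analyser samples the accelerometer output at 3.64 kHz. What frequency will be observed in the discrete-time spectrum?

6.26 kHz mod fs = 2.62 kHz.
2.62 kHz > fs/2 = 1.82 kHz, folds to fs − 2.62 kHz = 1.02 kHz.

1.02 kHz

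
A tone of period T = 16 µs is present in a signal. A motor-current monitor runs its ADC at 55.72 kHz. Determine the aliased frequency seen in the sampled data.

T = 16 µs → f = 1/T = 62.5 kHz.
62.5 kHz mod fs = 6.78 kHz.
6.78 kHz ≤ fs/2 = 27.86 kHz, appears at 6.78 kHz.

6.78 kHz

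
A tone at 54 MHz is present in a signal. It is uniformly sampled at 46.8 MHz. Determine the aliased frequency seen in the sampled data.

54 MHz mod fs = 7.2 MHz.
7.2 MHz ≤ fs/2 = 23.4 MHz, appears at 7.2 MHz.

7.2 MHz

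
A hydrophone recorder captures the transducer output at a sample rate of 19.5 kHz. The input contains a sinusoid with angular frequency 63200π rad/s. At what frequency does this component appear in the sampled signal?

7.4 kHz

ω = 63200π rad/s → f = ω/(2π) = 31600 Hz = 31.6 kHz.
31.6 kHz mod fs = 12.1 kHz.
12.1 kHz > fs/2 = 9.75 kHz, folds to fs − 12.1 kHz = 7.4 kHz.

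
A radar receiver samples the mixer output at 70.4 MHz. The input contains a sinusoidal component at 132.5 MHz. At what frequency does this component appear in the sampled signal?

8.3 MHz

132.5 MHz mod fs = 62.1 MHz.
62.1 MHz > fs/2 = 35.2 MHz, folds to fs − 62.1 MHz = 8.3 MHz.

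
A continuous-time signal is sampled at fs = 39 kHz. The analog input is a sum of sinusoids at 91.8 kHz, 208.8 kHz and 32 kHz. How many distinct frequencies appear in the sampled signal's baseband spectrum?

2

fs/2 = 19.5 kHz.
91.8 kHz mod fs = 13.8 kHz.
13.8 kHz ≤ fs/2 = 19.5 kHz, appears at 13.8 kHz.
208.8 kHz mod fs = 13.8 kHz.
13.8 kHz ≤ fs/2 = 19.5 kHz, appears at 13.8 kHz.
32 kHz > fs/2 = 19.5 kHz, folds to fs − 32 kHz = 7 kHz.
Distinct values: {7 kHz, 13.8 kHz} → 2.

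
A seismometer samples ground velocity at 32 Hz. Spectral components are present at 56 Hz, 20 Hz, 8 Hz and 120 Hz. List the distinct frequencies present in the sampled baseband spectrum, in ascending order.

8 Hz, 12 Hz

fs/2 = 16 Hz.
56 Hz mod fs = 24 Hz.
24 Hz > fs/2 = 16 Hz, folds to fs − 24 Hz = 8 Hz.
20 Hz > fs/2 = 16 Hz, folds to fs − 20 Hz = 12 Hz.
8 Hz ≤ fs/2 = 16 Hz, passes unchanged.
120 Hz mod fs = 24 Hz.
24 Hz > fs/2 = 16 Hz, folds to fs − 24 Hz = 8 Hz.
Distinct values: {8 Hz, 12 Hz}.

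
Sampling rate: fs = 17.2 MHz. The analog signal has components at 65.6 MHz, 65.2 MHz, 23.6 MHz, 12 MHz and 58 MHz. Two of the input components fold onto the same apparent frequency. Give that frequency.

6.4 MHz

fs/2 = 8.6 MHz.
65.6 MHz mod fs = 14 MHz.
14 MHz > fs/2 = 8.6 MHz, folds to fs − 14 MHz = 3.2 MHz.
65.2 MHz mod fs = 13.6 MHz.
13.6 MHz > fs/2 = 8.6 MHz, folds to fs − 13.6 MHz = 3.6 MHz.
23.6 MHz mod fs = 6.4 MHz.
6.4 MHz ≤ fs/2 = 8.6 MHz, appears at 6.4 MHz.
12 MHz > fs/2 = 8.6 MHz, folds to fs − 12 MHz = 5.2 MHz.
58 MHz mod fs = 6.4 MHz.
6.4 MHz ≤ fs/2 = 8.6 MHz, appears at 6.4 MHz.
23.6 MHz and 58 MHz both map to 6.4 MHz.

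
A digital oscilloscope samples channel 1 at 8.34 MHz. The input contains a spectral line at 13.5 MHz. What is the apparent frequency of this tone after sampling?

3.18 MHz

13.5 MHz mod fs = 5.16 MHz.
5.16 MHz > fs/2 = 4.17 MHz, folds to fs − 5.16 MHz = 3.18 MHz.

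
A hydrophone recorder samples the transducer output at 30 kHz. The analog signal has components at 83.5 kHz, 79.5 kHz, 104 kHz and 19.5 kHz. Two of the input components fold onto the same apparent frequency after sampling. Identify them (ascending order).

19.5 kHz, 79.5 kHz

fs/2 = 15 kHz.
83.5 kHz mod fs = 23.5 kHz.
23.5 kHz > fs/2 = 15 kHz, folds to fs − 23.5 kHz = 6.5 kHz.
79.5 kHz mod fs = 19.5 kHz.
19.5 kHz > fs/2 = 15 kHz, folds to fs − 19.5 kHz = 10.5 kHz.
104 kHz mod fs = 14 kHz.
14 kHz ≤ fs/2 = 15 kHz, appears at 14 kHz.
19.5 kHz > fs/2 = 15 kHz, folds to fs − 19.5 kHz = 10.5 kHz.
19.5 kHz and 79.5 kHz both map to 10.5 kHz.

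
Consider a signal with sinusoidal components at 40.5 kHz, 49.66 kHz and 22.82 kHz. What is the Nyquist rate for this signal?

99.32 kHz

Highest-frequency component: 49.66 kHz.
Nyquist rate = 2 × 49.66 kHz = 99.32 kHz.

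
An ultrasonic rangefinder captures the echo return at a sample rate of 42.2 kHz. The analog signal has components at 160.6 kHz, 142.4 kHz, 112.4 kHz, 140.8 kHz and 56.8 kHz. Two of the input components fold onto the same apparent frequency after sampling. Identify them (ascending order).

112.4 kHz, 140.8 kHz

fs/2 = 21.1 kHz.
160.6 kHz mod fs = 34 kHz.
34 kHz > fs/2 = 21.1 kHz, folds to fs − 34 kHz = 8.2 kHz.
142.4 kHz mod fs = 15.8 kHz.
15.8 kHz ≤ fs/2 = 21.1 kHz, appears at 15.8 kHz.
112.4 kHz mod fs = 28 kHz.
28 kHz > fs/2 = 21.1 kHz, folds to fs − 28 kHz = 14.2 kHz.
140.8 kHz mod fs = 14.2 kHz.
14.2 kHz ≤ fs/2 = 21.1 kHz, appears at 14.2 kHz.
56.8 kHz mod fs = 14.6 kHz.
14.6 kHz ≤ fs/2 = 21.1 kHz, appears at 14.6 kHz.
112.4 kHz and 140.8 kHz both map to 14.2 kHz.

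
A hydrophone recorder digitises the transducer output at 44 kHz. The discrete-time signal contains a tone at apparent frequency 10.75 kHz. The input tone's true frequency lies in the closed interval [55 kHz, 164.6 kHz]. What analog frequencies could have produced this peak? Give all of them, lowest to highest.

Frequencies that alias to 10.75 kHz are k·fs ± 10.75 kHz for integer k ≥ 0.
k=0: 10.75 kHz.
k=1: 33.25 kHz, 54.75 kHz.
k=2: 77.25 kHz, 98.75 kHz.
k=3: 121.25 kHz, 142.75 kHz.
k=4: 165.25 kHz, 186.75 kHz.
Within [55 kHz, 164.6 kHz]: 77.25 kHz, 98.75 kHz, 121.25 kHz, 142.75 kHz.

77.25 kHz, 98.75 kHz, 121.25 kHz, 142.75 kHz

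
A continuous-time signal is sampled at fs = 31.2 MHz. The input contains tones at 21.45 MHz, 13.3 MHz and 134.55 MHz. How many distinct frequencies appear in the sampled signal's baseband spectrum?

2

fs/2 = 15.6 MHz.
21.45 MHz > fs/2 = 15.6 MHz, folds to fs − 21.45 MHz = 9.75 MHz.
13.3 MHz ≤ fs/2 = 15.6 MHz, passes unchanged.
134.55 MHz mod fs = 9.75 MHz.
9.75 MHz ≤ fs/2 = 15.6 MHz, appears at 9.75 MHz.
Distinct values: {9.75 MHz, 13.3 MHz} → 2.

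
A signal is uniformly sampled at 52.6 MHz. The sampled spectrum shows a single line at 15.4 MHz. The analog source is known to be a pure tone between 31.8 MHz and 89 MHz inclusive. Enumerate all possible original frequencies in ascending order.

37.2 MHz, 68 MHz

Frequencies that alias to 15.4 MHz are k·fs ± 15.4 MHz for integer k ≥ 0.
k=0: 15.4 MHz.
k=1: 37.2 MHz, 68 MHz.
k=2: 89.8 MHz, 120.6 MHz.
Within [31.8 MHz, 89 MHz]: 37.2 MHz, 68 MHz.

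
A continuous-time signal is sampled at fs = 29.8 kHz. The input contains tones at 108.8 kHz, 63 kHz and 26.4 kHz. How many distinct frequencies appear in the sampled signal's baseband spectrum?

fs/2 = 14.9 kHz.
108.8 kHz mod fs = 19.4 kHz.
19.4 kHz > fs/2 = 14.9 kHz, folds to fs − 19.4 kHz = 10.4 kHz.
63 kHz mod fs = 3.4 kHz.
3.4 kHz ≤ fs/2 = 14.9 kHz, appears at 3.4 kHz.
26.4 kHz > fs/2 = 14.9 kHz, folds to fs − 26.4 kHz = 3.4 kHz.
Distinct values: {3.4 kHz, 10.4 kHz} → 2.

2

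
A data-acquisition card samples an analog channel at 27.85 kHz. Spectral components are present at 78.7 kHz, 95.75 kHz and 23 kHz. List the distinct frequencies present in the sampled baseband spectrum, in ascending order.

4.85 kHz, 12.2 kHz

fs/2 = 13.925 kHz.
78.7 kHz mod fs = 23 kHz.
23 kHz > fs/2 = 13.925 kHz, folds to fs − 23 kHz = 4.85 kHz.
95.75 kHz mod fs = 12.2 kHz.
12.2 kHz ≤ fs/2 = 13.925 kHz, appears at 12.2 kHz.
23 kHz > fs/2 = 13.925 kHz, folds to fs − 23 kHz = 4.85 kHz.
Distinct values: {4.85 kHz, 12.2 kHz}.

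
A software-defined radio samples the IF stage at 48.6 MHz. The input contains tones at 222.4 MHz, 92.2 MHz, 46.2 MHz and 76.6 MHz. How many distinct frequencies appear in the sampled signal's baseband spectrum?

fs/2 = 24.3 MHz.
222.4 MHz mod fs = 28 MHz.
28 MHz > fs/2 = 24.3 MHz, folds to fs − 28 MHz = 20.6 MHz.
92.2 MHz mod fs = 43.6 MHz.
43.6 MHz > fs/2 = 24.3 MHz, folds to fs − 43.6 MHz = 5 MHz.
46.2 MHz > fs/2 = 24.3 MHz, folds to fs − 46.2 MHz = 2.4 MHz.
76.6 MHz mod fs = 28 MHz.
28 MHz > fs/2 = 24.3 MHz, folds to fs − 28 MHz = 20.6 MHz.
Distinct values: {2.4 MHz, 5 MHz, 20.6 MHz} → 3.

3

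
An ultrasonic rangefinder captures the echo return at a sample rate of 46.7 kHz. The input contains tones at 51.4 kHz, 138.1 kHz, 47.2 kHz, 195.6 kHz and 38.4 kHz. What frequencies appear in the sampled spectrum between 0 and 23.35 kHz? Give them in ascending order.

0.5 kHz, 2 kHz, 4.7 kHz, 8.3 kHz, 8.8 kHz

fs/2 = 23.35 kHz.
51.4 kHz mod fs = 4.7 kHz.
4.7 kHz ≤ fs/2 = 23.35 kHz, appears at 4.7 kHz.
138.1 kHz mod fs = 44.7 kHz.
44.7 kHz > fs/2 = 23.35 kHz, folds to fs − 44.7 kHz = 2 kHz.
47.2 kHz mod fs = 0.5 kHz.
0.5 kHz ≤ fs/2 = 23.35 kHz, appears at 0.5 kHz.
195.6 kHz mod fs = 8.8 kHz.
8.8 kHz ≤ fs/2 = 23.35 kHz, appears at 8.8 kHz.
38.4 kHz > fs/2 = 23.35 kHz, folds to fs − 38.4 kHz = 8.3 kHz.
Distinct values: {0.5 kHz, 2 kHz, 4.7 kHz, 8.3 kHz, 8.8 kHz}.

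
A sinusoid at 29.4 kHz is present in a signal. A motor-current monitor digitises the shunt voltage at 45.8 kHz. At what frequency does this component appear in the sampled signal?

29.4 kHz > fs/2 = 22.9 kHz, folds to fs − 29.4 kHz = 16.4 kHz.

16.4 kHz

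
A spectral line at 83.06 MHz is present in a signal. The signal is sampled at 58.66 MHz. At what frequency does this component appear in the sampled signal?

83.06 MHz mod fs = 24.4 MHz.
24.4 MHz ≤ fs/2 = 29.33 MHz, appears at 24.4 MHz.

24.4 MHz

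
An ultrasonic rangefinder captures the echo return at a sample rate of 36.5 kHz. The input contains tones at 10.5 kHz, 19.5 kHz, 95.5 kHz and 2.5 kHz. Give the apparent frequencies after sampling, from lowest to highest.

2.5 kHz, 10.5 kHz, 14 kHz, 17 kHz

fs/2 = 18.25 kHz.
10.5 kHz ≤ fs/2 = 18.25 kHz, passes unchanged.
19.5 kHz > fs/2 = 18.25 kHz, folds to fs − 19.5 kHz = 17 kHz.
95.5 kHz mod fs = 22.5 kHz.
22.5 kHz > fs/2 = 18.25 kHz, folds to fs − 22.5 kHz = 14 kHz.
2.5 kHz ≤ fs/2 = 18.25 kHz, passes unchanged.
Distinct values: {2.5 kHz, 10.5 kHz, 14 kHz, 17 kHz}.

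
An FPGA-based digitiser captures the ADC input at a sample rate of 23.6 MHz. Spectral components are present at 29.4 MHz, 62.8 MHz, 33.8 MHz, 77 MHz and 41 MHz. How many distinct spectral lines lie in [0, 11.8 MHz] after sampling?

fs/2 = 11.8 MHz.
29.4 MHz mod fs = 5.8 MHz.
5.8 MHz ≤ fs/2 = 11.8 MHz, appears at 5.8 MHz.
62.8 MHz mod fs = 15.6 MHz.
15.6 MHz > fs/2 = 11.8 MHz, folds to fs − 15.6 MHz = 8 MHz.
33.8 MHz mod fs = 10.2 MHz.
10.2 MHz ≤ fs/2 = 11.8 MHz, appears at 10.2 MHz.
77 MHz mod fs = 6.2 MHz.
6.2 MHz ≤ fs/2 = 11.8 MHz, appears at 6.2 MHz.
41 MHz mod fs = 17.4 MHz.
17.4 MHz > fs/2 = 11.8 MHz, folds to fs − 17.4 MHz = 6.2 MHz.
Distinct values: {5.8 MHz, 6.2 MHz, 8 MHz, 10.2 MHz} → 4.

4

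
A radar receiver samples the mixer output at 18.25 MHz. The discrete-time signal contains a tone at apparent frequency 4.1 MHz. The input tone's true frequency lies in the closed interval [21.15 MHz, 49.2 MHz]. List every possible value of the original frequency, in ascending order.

22.35 MHz, 32.4 MHz, 40.6 MHz

Frequencies that alias to 4.1 MHz are k·fs ± 4.1 MHz for integer k ≥ 0.
k=0: 4.1 MHz.
k=1: 14.15 MHz, 22.35 MHz.
k=2: 32.4 MHz, 40.6 MHz.
k=3: 50.65 MHz, 58.85 MHz.
Within [21.15 MHz, 49.2 MHz]: 22.35 MHz, 32.4 MHz, 40.6 MHz.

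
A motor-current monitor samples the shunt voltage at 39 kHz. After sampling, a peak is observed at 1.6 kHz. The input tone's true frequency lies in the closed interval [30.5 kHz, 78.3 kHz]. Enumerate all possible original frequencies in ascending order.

37.4 kHz, 40.6 kHz, 76.4 kHz

Frequencies that alias to 1.6 kHz are k·fs ± 1.6 kHz for integer k ≥ 0.
k=0: 1.6 kHz.
k=1: 37.4 kHz, 40.6 kHz.
k=2: 76.4 kHz, 79.6 kHz.
k=3: 115.4 kHz, 118.6 kHz.
Within [30.5 kHz, 78.3 kHz]: 37.4 kHz, 40.6 kHz, 76.4 kHz.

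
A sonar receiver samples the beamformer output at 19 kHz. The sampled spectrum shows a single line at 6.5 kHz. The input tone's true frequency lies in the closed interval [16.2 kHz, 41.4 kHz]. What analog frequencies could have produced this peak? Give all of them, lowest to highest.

25.5 kHz, 31.5 kHz

Frequencies that alias to 6.5 kHz are k·fs ± 6.5 kHz for integer k ≥ 0.
k=0: 6.5 kHz.
k=1: 12.5 kHz, 25.5 kHz.
k=2: 31.5 kHz, 44.5 kHz.
k=3: 50.5 kHz, 63.5 kHz.
Within [16.2 kHz, 41.4 kHz]: 25.5 kHz, 31.5 kHz.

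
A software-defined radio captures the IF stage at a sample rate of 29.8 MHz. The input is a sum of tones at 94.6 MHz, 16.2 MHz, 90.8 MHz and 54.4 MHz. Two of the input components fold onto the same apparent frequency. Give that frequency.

5.2 MHz

fs/2 = 14.9 MHz.
94.6 MHz mod fs = 5.2 MHz.
5.2 MHz ≤ fs/2 = 14.9 MHz, appears at 5.2 MHz.
16.2 MHz > fs/2 = 14.9 MHz, folds to fs − 16.2 MHz = 13.6 MHz.
90.8 MHz mod fs = 1.4 MHz.
1.4 MHz ≤ fs/2 = 14.9 MHz, appears at 1.4 MHz.
54.4 MHz mod fs = 24.6 MHz.
24.6 MHz > fs/2 = 14.9 MHz, folds to fs − 24.6 MHz = 5.2 MHz.
54.4 MHz and 94.6 MHz both map to 5.2 MHz.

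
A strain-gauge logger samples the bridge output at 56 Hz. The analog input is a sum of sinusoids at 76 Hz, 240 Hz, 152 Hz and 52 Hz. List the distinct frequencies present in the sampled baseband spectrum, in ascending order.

4 Hz, 16 Hz, 20 Hz

fs/2 = 28 Hz.
76 Hz mod fs = 20 Hz.
20 Hz ≤ fs/2 = 28 Hz, appears at 20 Hz.
240 Hz mod fs = 16 Hz.
16 Hz ≤ fs/2 = 28 Hz, appears at 16 Hz.
152 Hz mod fs = 40 Hz.
40 Hz > fs/2 = 28 Hz, folds to fs − 40 Hz = 16 Hz.
52 Hz > fs/2 = 28 Hz, folds to fs − 52 Hz = 4 Hz.
Distinct values: {4 Hz, 16 Hz, 20 Hz}.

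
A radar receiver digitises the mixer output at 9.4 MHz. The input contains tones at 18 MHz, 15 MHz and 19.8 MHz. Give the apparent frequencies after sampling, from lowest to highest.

fs/2 = 4.7 MHz.
18 MHz mod fs = 8.6 MHz.
8.6 MHz > fs/2 = 4.7 MHz, folds to fs − 8.6 MHz = 0.8 MHz.
15 MHz mod fs = 5.6 MHz.
5.6 MHz > fs/2 = 4.7 MHz, folds to fs − 5.6 MHz = 3.8 MHz.
19.8 MHz mod fs = 1 MHz.
1 MHz ≤ fs/2 = 4.7 MHz, appears at 1 MHz.
Distinct values: {0.8 MHz, 1 MHz, 3.8 MHz}.

0.8 MHz, 1 MHz, 3.8 MHz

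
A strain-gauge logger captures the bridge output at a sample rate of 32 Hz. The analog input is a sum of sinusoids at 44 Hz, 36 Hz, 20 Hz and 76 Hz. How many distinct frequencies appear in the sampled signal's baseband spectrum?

2

fs/2 = 16 Hz.
44 Hz mod fs = 12 Hz.
12 Hz ≤ fs/2 = 16 Hz, appears at 12 Hz.
36 Hz mod fs = 4 Hz.
4 Hz ≤ fs/2 = 16 Hz, appears at 4 Hz.
20 Hz > fs/2 = 16 Hz, folds to fs − 20 Hz = 12 Hz.
76 Hz mod fs = 12 Hz.
12 Hz ≤ fs/2 = 16 Hz, appears at 12 Hz.
Distinct values: {4 Hz, 12 Hz} → 2.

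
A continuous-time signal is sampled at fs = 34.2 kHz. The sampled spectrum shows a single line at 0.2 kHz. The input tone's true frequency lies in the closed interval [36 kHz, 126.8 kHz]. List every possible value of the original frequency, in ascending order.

68.2 kHz, 68.6 kHz, 102.4 kHz, 102.8 kHz

Frequencies that alias to 0.2 kHz are k·fs ± 0.2 kHz for integer k ≥ 0.
k=0: 0.2 kHz.
k=1: 34 kHz, 34.4 kHz.
k=2: 68.2 kHz, 68.6 kHz.
k=3: 102.4 kHz, 102.8 kHz.
k=4: 136.6 kHz, 137 kHz.
Within [36 kHz, 126.8 kHz]: 68.2 kHz, 68.6 kHz, 102.4 kHz, 102.8 kHz.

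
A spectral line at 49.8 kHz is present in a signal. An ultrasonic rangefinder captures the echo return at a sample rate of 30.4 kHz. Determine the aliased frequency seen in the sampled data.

11 kHz

49.8 kHz mod fs = 19.4 kHz.
19.4 kHz > fs/2 = 15.2 kHz, folds to fs − 19.4 kHz = 11 kHz.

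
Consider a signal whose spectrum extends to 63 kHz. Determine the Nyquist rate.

Nyquist rate = 2 × 63 kHz = 126 kHz.

126 kHz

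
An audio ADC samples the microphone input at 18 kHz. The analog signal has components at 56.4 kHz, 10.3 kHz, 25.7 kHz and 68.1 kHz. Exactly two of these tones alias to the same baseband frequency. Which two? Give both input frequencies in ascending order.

10.3 kHz, 25.7 kHz

fs/2 = 9 kHz.
56.4 kHz mod fs = 2.4 kHz.
2.4 kHz ≤ fs/2 = 9 kHz, appears at 2.4 kHz.
10.3 kHz > fs/2 = 9 kHz, folds to fs − 10.3 kHz = 7.7 kHz.
25.7 kHz mod fs = 7.7 kHz.
7.7 kHz ≤ fs/2 = 9 kHz, appears at 7.7 kHz.
68.1 kHz mod fs = 14.1 kHz.
14.1 kHz > fs/2 = 9 kHz, folds to fs − 14.1 kHz = 3.9 kHz.
10.3 kHz and 25.7 kHz both map to 7.7 kHz.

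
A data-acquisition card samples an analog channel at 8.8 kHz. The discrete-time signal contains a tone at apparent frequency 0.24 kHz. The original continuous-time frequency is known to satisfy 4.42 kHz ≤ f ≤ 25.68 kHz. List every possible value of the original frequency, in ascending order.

Frequencies that alias to 0.24 kHz are k·fs ± 0.24 kHz for integer k ≥ 0.
k=0: 0.24 kHz.
k=1: 8.56 kHz, 9.04 kHz.
k=2: 17.36 kHz, 17.84 kHz.
k=3: 26.16 kHz, 26.64 kHz.
Within [4.42 kHz, 25.68 kHz]: 8.56 kHz, 9.04 kHz, 17.36 kHz, 17.84 kHz.

8.56 kHz, 9.04 kHz, 17.36 kHz, 17.84 kHz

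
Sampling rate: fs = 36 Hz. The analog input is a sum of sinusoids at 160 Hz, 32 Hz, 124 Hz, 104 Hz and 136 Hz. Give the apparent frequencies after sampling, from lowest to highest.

4 Hz, 8 Hz, 16 Hz

fs/2 = 18 Hz.
160 Hz mod fs = 16 Hz.
16 Hz ≤ fs/2 = 18 Hz, appears at 16 Hz.
32 Hz > fs/2 = 18 Hz, folds to fs − 32 Hz = 4 Hz.
124 Hz mod fs = 16 Hz.
16 Hz ≤ fs/2 = 18 Hz, appears at 16 Hz.
104 Hz mod fs = 32 Hz.
32 Hz > fs/2 = 18 Hz, folds to fs − 32 Hz = 4 Hz.
136 Hz mod fs = 28 Hz.
28 Hz > fs/2 = 18 Hz, folds to fs − 28 Hz = 8 Hz.
Distinct values: {4 Hz, 8 Hz, 16 Hz}.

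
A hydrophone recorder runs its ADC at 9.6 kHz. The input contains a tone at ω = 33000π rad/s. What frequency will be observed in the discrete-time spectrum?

ω = 33000π rad/s → f = ω/(2π) = 16500 Hz = 16.5 kHz.
16.5 kHz mod fs = 6.9 kHz.
6.9 kHz > fs/2 = 4.8 kHz, folds to fs − 6.9 kHz = 2.7 kHz.

2.7 kHz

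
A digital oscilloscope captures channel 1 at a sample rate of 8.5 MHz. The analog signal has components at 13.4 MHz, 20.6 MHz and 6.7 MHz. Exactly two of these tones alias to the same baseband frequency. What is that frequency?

3.6 MHz

fs/2 = 4.25 MHz.
13.4 MHz mod fs = 4.9 MHz.
4.9 MHz > fs/2 = 4.25 MHz, folds to fs − 4.9 MHz = 3.6 MHz.
20.6 MHz mod fs = 3.6 MHz.
3.6 MHz ≤ fs/2 = 4.25 MHz, appears at 3.6 MHz.
6.7 MHz > fs/2 = 4.25 MHz, folds to fs − 6.7 MHz = 1.8 MHz.
13.4 MHz and 20.6 MHz both map to 3.6 MHz.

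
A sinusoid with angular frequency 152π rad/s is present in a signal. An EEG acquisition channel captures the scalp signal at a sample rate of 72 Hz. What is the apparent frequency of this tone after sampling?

4 Hz

ω = 152π rad/s → f = ω/(2π) = 76 Hz.
76 Hz mod fs = 4 Hz.
4 Hz ≤ fs/2 = 36 Hz, appears at 4 Hz.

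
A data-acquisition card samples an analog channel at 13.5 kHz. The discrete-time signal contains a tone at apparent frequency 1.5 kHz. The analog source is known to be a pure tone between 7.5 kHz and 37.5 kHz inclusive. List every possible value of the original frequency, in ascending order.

Frequencies that alias to 1.5 kHz are k·fs ± 1.5 kHz for integer k ≥ 0.
k=0: 1.5 kHz.
k=1: 12 kHz, 15 kHz.
k=2: 25.5 kHz, 28.5 kHz.
k=3: 39 kHz, 42 kHz.
Within [7.5 kHz, 37.5 kHz]: 12 kHz, 15 kHz, 25.5 kHz, 28.5 kHz.

12 kHz, 15 kHz, 25.5 kHz, 28.5 kHz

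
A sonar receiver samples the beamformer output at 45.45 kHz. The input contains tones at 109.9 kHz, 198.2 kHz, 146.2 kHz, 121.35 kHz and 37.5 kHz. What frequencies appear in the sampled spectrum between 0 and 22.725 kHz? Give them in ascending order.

fs/2 = 22.725 kHz.
109.9 kHz mod fs = 19 kHz.
19 kHz ≤ fs/2 = 22.725 kHz, appears at 19 kHz.
198.2 kHz mod fs = 16.4 kHz.
16.4 kHz ≤ fs/2 = 22.725 kHz, appears at 16.4 kHz.
146.2 kHz mod fs = 9.85 kHz.
9.85 kHz ≤ fs/2 = 22.725 kHz, appears at 9.85 kHz.
121.35 kHz mod fs = 30.45 kHz.
30.45 kHz > fs/2 = 22.725 kHz, folds to fs − 30.45 kHz = 15 kHz.
37.5 kHz > fs/2 = 22.725 kHz, folds to fs − 37.5 kHz = 7.95 kHz.
Distinct values: {7.95 kHz, 9.85 kHz, 15 kHz, 16.4 kHz, 19 kHz}.

7.95 kHz, 9.85 kHz, 15 kHz, 16.4 kHz, 19 kHz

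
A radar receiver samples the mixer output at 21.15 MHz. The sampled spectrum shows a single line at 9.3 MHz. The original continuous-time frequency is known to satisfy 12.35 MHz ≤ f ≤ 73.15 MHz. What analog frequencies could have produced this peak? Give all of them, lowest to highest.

30.45 MHz, 33 MHz, 51.6 MHz, 54.15 MHz, 72.75 MHz

Frequencies that alias to 9.3 MHz are k·fs ± 9.3 MHz for integer k ≥ 0.
k=0: 9.3 MHz.
k=1: 11.85 MHz, 30.45 MHz.
k=2: 33 MHz, 51.6 MHz.
k=3: 54.15 MHz, 72.75 MHz.
k=4: 75.3 MHz, 93.9 MHz.
Within [12.35 MHz, 73.15 MHz]: 30.45 MHz, 33 MHz, 51.6 MHz, 54.15 MHz, 72.75 MHz.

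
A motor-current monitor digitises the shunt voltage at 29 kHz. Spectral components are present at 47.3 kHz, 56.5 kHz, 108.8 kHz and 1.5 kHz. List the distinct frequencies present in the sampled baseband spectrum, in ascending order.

1.5 kHz, 7.2 kHz, 10.7 kHz

fs/2 = 14.5 kHz.
47.3 kHz mod fs = 18.3 kHz.
18.3 kHz > fs/2 = 14.5 kHz, folds to fs − 18.3 kHz = 10.7 kHz.
56.5 kHz mod fs = 27.5 kHz.
27.5 kHz > fs/2 = 14.5 kHz, folds to fs − 27.5 kHz = 1.5 kHz.
108.8 kHz mod fs = 21.8 kHz.
21.8 kHz > fs/2 = 14.5 kHz, folds to fs − 21.8 kHz = 7.2 kHz.
1.5 kHz ≤ fs/2 = 14.5 kHz, passes unchanged.
Distinct values: {1.5 kHz, 7.2 kHz, 10.7 kHz}.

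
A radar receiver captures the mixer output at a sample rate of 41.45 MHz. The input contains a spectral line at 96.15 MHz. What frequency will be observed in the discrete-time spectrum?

13.25 MHz

96.15 MHz mod fs = 13.25 MHz.
13.25 MHz ≤ fs/2 = 20.725 MHz, appears at 13.25 MHz.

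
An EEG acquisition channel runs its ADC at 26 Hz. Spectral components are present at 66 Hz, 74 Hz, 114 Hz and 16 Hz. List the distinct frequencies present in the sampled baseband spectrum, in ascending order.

fs/2 = 13 Hz.
66 Hz mod fs = 14 Hz.
14 Hz > fs/2 = 13 Hz, folds to fs − 14 Hz = 12 Hz.
74 Hz mod fs = 22 Hz.
22 Hz > fs/2 = 13 Hz, folds to fs − 22 Hz = 4 Hz.
114 Hz mod fs = 10 Hz.
10 Hz ≤ fs/2 = 13 Hz, appears at 10 Hz.
16 Hz > fs/2 = 13 Hz, folds to fs − 16 Hz = 10 Hz.
Distinct values: {4 Hz, 10 Hz, 12 Hz}.

4 Hz, 10 Hz, 12 Hz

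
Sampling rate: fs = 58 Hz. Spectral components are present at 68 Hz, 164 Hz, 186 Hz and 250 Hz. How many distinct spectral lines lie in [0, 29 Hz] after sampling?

fs/2 = 29 Hz.
68 Hz mod fs = 10 Hz.
10 Hz ≤ fs/2 = 29 Hz, appears at 10 Hz.
164 Hz mod fs = 48 Hz.
48 Hz > fs/2 = 29 Hz, folds to fs − 48 Hz = 10 Hz.
186 Hz mod fs = 12 Hz.
12 Hz ≤ fs/2 = 29 Hz, appears at 12 Hz.
250 Hz mod fs = 18 Hz.
18 Hz ≤ fs/2 = 29 Hz, appears at 18 Hz.
Distinct values: {10 Hz, 12 Hz, 18 Hz} → 3.

3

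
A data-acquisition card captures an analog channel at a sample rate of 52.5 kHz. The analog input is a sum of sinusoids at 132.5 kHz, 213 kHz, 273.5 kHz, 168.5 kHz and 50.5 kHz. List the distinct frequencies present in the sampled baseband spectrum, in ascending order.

fs/2 = 26.25 kHz.
132.5 kHz mod fs = 27.5 kHz.
27.5 kHz > fs/2 = 26.25 kHz, folds to fs − 27.5 kHz = 25 kHz.
213 kHz mod fs = 3 kHz.
3 kHz ≤ fs/2 = 26.25 kHz, appears at 3 kHz.
273.5 kHz mod fs = 11 kHz.
11 kHz ≤ fs/2 = 26.25 kHz, appears at 11 kHz.
168.5 kHz mod fs = 11 kHz.
11 kHz ≤ fs/2 = 26.25 kHz, appears at 11 kHz.
50.5 kHz > fs/2 = 26.25 kHz, folds to fs − 50.5 kHz = 2 kHz.
Distinct values: {2 kHz, 3 kHz, 11 kHz, 25 kHz}.

2 kHz, 3 kHz, 11 kHz, 25 kHz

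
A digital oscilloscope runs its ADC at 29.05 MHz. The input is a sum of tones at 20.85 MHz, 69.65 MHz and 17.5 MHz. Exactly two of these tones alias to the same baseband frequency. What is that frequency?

fs/2 = 14.525 MHz.
20.85 MHz > fs/2 = 14.525 MHz, folds to fs − 20.85 MHz = 8.2 MHz.
69.65 MHz mod fs = 11.55 MHz.
11.55 MHz ≤ fs/2 = 14.525 MHz, appears at 11.55 MHz.
17.5 MHz > fs/2 = 14.525 MHz, folds to fs − 17.5 MHz = 11.55 MHz.
17.5 MHz and 69.65 MHz both map to 11.55 MHz.

11.55 MHz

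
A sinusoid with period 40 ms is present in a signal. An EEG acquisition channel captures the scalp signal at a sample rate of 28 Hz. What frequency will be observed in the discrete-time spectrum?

T = 40 ms → f = 1/T = 25 Hz.
25 Hz > fs/2 = 14 Hz, folds to fs − 25 Hz = 3 Hz.

3 Hz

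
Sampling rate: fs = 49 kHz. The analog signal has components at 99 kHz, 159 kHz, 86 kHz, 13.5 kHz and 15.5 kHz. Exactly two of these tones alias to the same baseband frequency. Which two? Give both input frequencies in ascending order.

fs/2 = 24.5 kHz.
99 kHz mod fs = 1 kHz.
1 kHz ≤ fs/2 = 24.5 kHz, appears at 1 kHz.
159 kHz mod fs = 12 kHz.
12 kHz ≤ fs/2 = 24.5 kHz, appears at 12 kHz.
86 kHz mod fs = 37 kHz.
37 kHz > fs/2 = 24.5 kHz, folds to fs − 37 kHz = 12 kHz.
13.5 kHz ≤ fs/2 = 24.5 kHz, passes unchanged.
15.5 kHz ≤ fs/2 = 24.5 kHz, passes unchanged.
86 kHz and 159 kHz both map to 12 kHz.

86 kHz, 159 kHz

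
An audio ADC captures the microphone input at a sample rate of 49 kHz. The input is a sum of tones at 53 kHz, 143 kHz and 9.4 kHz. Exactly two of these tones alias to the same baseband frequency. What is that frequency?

fs/2 = 24.5 kHz.
53 kHz mod fs = 4 kHz.
4 kHz ≤ fs/2 = 24.5 kHz, appears at 4 kHz.
143 kHz mod fs = 45 kHz.
45 kHz > fs/2 = 24.5 kHz, folds to fs − 45 kHz = 4 kHz.
9.4 kHz ≤ fs/2 = 24.5 kHz, passes unchanged.
53 kHz and 143 kHz both map to 4 kHz.

4 kHz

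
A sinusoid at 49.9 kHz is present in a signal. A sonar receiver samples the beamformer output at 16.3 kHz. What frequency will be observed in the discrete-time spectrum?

1 kHz

49.9 kHz mod fs = 1 kHz.
1 kHz ≤ fs/2 = 8.15 kHz, appears at 1 kHz.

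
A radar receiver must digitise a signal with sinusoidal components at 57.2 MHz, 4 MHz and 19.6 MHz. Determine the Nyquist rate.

Highest-frequency component: 57.2 MHz.
Nyquist rate = 2 × 57.2 MHz = 114.4 MHz.

114.4 MHz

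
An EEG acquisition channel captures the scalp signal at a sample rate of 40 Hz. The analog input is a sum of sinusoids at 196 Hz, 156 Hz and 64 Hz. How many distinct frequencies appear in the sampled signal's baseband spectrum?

2

fs/2 = 20 Hz.
196 Hz mod fs = 36 Hz.
36 Hz > fs/2 = 20 Hz, folds to fs − 36 Hz = 4 Hz.
156 Hz mod fs = 36 Hz.
36 Hz > fs/2 = 20 Hz, folds to fs − 36 Hz = 4 Hz.
64 Hz mod fs = 24 Hz.
24 Hz > fs/2 = 20 Hz, folds to fs − 24 Hz = 16 Hz.
Distinct values: {4 Hz, 16 Hz} → 2.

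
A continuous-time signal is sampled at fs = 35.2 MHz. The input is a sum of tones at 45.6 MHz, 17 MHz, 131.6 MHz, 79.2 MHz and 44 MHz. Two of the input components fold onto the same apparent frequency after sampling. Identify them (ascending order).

fs/2 = 17.6 MHz.
45.6 MHz mod fs = 10.4 MHz.
10.4 MHz ≤ fs/2 = 17.6 MHz, appears at 10.4 MHz.
17 MHz ≤ fs/2 = 17.6 MHz, passes unchanged.
131.6 MHz mod fs = 26 MHz.
26 MHz > fs/2 = 17.6 MHz, folds to fs − 26 MHz = 9.2 MHz.
79.2 MHz mod fs = 8.8 MHz.
8.8 MHz ≤ fs/2 = 17.6 MHz, appears at 8.8 MHz.
44 MHz mod fs = 8.8 MHz.
8.8 MHz ≤ fs/2 = 17.6 MHz, appears at 8.8 MHz.
44 MHz and 79.2 MHz both map to 8.8 MHz.

44 MHz, 79.2 MHz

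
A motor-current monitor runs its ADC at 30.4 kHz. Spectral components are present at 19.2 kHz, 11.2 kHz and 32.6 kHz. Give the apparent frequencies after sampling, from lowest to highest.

2.2 kHz, 11.2 kHz

fs/2 = 15.2 kHz.
19.2 kHz > fs/2 = 15.2 kHz, folds to fs − 19.2 kHz = 11.2 kHz.
11.2 kHz ≤ fs/2 = 15.2 kHz, passes unchanged.
32.6 kHz mod fs = 2.2 kHz.
2.2 kHz ≤ fs/2 = 15.2 kHz, appears at 2.2 kHz.
Distinct values: {2.2 kHz, 11.2 kHz}.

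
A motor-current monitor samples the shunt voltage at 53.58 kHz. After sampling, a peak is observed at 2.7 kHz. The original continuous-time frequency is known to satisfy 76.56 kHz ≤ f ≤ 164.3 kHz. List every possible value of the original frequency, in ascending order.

104.46 kHz, 109.86 kHz, 158.04 kHz, 163.44 kHz

Frequencies that alias to 2.7 kHz are k·fs ± 2.7 kHz for integer k ≥ 0.
k=0: 2.7 kHz.
k=1: 50.88 kHz, 56.28 kHz.
k=2: 104.46 kHz, 109.86 kHz.
k=3: 158.04 kHz, 163.44 kHz.
k=4: 211.62 kHz, 217.02 kHz.
Within [76.56 kHz, 164.3 kHz]: 104.46 kHz, 109.86 kHz, 158.04 kHz, 163.44 kHz.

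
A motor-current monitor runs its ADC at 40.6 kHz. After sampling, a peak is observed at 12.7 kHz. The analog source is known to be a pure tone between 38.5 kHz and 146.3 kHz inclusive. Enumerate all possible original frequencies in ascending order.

53.3 kHz, 68.5 kHz, 93.9 kHz, 109.1 kHz, 134.5 kHz

Frequencies that alias to 12.7 kHz are k·fs ± 12.7 kHz for integer k ≥ 0.
k=0: 12.7 kHz.
k=1: 27.9 kHz, 53.3 kHz.
k=2: 68.5 kHz, 93.9 kHz.
k=3: 109.1 kHz, 134.5 kHz.
k=4: 149.7 kHz, 175.1 kHz.
Within [38.5 kHz, 146.3 kHz]: 53.3 kHz, 68.5 kHz, 93.9 kHz, 109.1 kHz, 134.5 kHz.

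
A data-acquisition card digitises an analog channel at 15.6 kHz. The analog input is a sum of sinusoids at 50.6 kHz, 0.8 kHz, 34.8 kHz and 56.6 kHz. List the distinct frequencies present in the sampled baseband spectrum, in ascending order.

0.8 kHz, 3.6 kHz, 3.8 kHz, 5.8 kHz

fs/2 = 7.8 kHz.
50.6 kHz mod fs = 3.8 kHz.
3.8 kHz ≤ fs/2 = 7.8 kHz, appears at 3.8 kHz.
0.8 kHz ≤ fs/2 = 7.8 kHz, passes unchanged.
34.8 kHz mod fs = 3.6 kHz.
3.6 kHz ≤ fs/2 = 7.8 kHz, appears at 3.6 kHz.
56.6 kHz mod fs = 9.8 kHz.
9.8 kHz > fs/2 = 7.8 kHz, folds to fs − 9.8 kHz = 5.8 kHz.
Distinct values: {0.8 kHz, 3.6 kHz, 3.8 kHz, 5.8 kHz}.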